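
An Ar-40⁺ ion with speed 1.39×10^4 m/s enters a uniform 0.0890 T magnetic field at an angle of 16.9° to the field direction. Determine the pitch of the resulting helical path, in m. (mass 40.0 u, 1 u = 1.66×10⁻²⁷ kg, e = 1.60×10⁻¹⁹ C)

The velocity component along B is v∥ = v cos16.9° = 1.33×10^4 m/s.
The cyclotron period T = 2πm/(qB) = 2.93×10^-5 s is set by m, q, B alone.
Pitch = v∥·T = (1.33×10^4)(2.93×10^-5) = 0.390 m.

pitch ≈ 0.390 m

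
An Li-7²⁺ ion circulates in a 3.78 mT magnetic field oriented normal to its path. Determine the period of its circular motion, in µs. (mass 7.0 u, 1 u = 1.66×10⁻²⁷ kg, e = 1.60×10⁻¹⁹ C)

The cyclotron period is independent of speed: T = 2πm/(qB).
T = 2π(1.16×10^-26) / [(2×1.60×10^-19)(3.78×10^-3)] = 6.04×10^-5 s.

T ≈ 60.4 µs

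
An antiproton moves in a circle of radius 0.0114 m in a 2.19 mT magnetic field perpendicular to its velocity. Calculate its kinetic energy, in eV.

v = qBr/m = (1×1.60×10^-19)(2.19×10^-3)(0.0114) / (1.67×10^-27) = 2390 m/s.
K = ½mv² = 0.5·(1.67×10^-27)·(2390)² = 4.78×10^-21 J = 0.0299 eV.

K ≈ 0.0299 eV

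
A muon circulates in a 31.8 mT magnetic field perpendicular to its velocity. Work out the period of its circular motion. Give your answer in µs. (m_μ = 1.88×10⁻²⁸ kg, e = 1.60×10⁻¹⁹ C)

T ≈ 0.232 µs

The cyclotron period is independent of speed: T = 2πm/(qB).
T = 2π(1.88×10^-28) / [(1×1.60×10^-19)(0.0318)] = 2.32×10^-7 s.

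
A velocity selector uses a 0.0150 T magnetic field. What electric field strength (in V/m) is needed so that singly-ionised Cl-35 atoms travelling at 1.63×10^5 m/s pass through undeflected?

E ≈ 2440 V/m

qE = qvB ⇒ E = vB = (1.63×10^5)(0.0150) = 2440 V/m.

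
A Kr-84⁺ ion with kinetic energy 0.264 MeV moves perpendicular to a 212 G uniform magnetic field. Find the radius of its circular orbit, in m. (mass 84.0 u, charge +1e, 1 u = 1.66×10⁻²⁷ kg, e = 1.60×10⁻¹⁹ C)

r ≈ 32.0 m

Convert the energy: K = 0.264 MeV = 4.22×10^-14 J.
v = √(2K/m) = √(2·4.22×10^-14/1.39×10^-25) = 7.78×10^5 m/s.
r = mv/(qB) = (1.39×10^-25)(7.78×10^5) / [(1×1.60×10^-19)(0.0212)] = 32.0 m.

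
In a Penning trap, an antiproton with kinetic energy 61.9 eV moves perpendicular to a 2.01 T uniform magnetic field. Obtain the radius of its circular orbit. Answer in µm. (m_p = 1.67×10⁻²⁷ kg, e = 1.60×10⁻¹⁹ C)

Convert the energy: K = 61.9 eV = 9.90×10^-18 J.
v = √(2K/m) = √(2·9.90×10^-18/1.67×10^-27) = 1.09×10^5 m/s.
r = mv/(qB) = (1.67×10^-27)(1.09×10^5) / [(1×1.60×10^-19)(2.01)] = 5.66×10^-4 m.

r ≈ 566 µm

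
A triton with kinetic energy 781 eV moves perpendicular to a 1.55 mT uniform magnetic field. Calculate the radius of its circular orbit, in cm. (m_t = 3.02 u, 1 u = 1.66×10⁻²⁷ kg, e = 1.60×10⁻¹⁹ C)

Convert the energy: K = 781 eV = 1.25×10^-16 J.
v = √(2K/m) = √(2·1.25×10^-16/5.01×10^-27) = 2.23×10^5 m/s.
r = mv/(qB) = (5.01×10^-27)(2.23×10^5) / [(1×1.60×10^-19)(1.55×10^-3)] = 4.51 m.

r ≈ 451 cm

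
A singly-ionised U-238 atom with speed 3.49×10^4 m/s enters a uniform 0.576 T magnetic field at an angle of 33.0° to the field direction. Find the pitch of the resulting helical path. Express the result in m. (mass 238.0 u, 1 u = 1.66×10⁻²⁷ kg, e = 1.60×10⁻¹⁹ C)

The velocity component along B is v∥ = v cos33.0° = 2.93×10^4 m/s.
The cyclotron period T = 2πm/(qB) = 2.69×10^-5 s is set by m, q, B alone.
Pitch = v∥·T = (2.93×10^4)(2.69×10^-5) = 0.788 m.

pitch ≈ 0.788 m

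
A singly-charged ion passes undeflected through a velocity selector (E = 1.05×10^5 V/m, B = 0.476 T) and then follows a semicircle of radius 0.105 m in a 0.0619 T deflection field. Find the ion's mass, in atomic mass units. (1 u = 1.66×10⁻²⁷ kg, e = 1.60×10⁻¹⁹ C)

m ≈ 2.84 u

v = E/B₁ = 2.21×10^5 m/s.
From r = mv/(qB₂), m = qB₂r/v = (1×1.60×10^-19)(0.0619)(0.105) / (2.21×10^5) = 4.71×10^-27 kg.
In atomic mass units: m = 4.71×10^-27 / 1.66×10^-27 = 2.84 u.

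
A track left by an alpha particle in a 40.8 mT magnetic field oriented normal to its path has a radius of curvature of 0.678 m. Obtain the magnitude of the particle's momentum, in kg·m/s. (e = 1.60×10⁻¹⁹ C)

p ≈ 8.85×10^-21 kg·m/s

Since qvB = mv²/r, the momentum p = mv = qBr.
p = (2×1.60×10^-19)(0.0408)(0.678) = 8.85×10^-21 kg·m/s.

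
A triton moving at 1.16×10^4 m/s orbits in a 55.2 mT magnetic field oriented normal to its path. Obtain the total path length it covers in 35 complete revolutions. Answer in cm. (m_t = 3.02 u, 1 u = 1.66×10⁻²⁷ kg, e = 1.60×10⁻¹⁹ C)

r = mv/(qB) = 6.58×10^-3 m, so one revolution covers 2πr = 0.0414 m.
In 35 revolutions: L = 35·2πr = 1.45 m.

L ≈ 145 cm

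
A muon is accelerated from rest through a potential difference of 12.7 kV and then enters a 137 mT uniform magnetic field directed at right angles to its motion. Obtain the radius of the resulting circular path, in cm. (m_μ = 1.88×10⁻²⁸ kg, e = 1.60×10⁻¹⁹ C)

r ≈ 3.99 cm

The kinetic energy gained is K = qV = (1×1.60×10^-19)(1.27×10^4) = 2.03×10^-15 J.
v = √(2K/m) = 4.65×10^6 m/s.
r = mv/(qB) = (1.88×10^-28)(4.65×10^6) / [(1×1.60×10^-19)(0.137)] = 0.0399 m.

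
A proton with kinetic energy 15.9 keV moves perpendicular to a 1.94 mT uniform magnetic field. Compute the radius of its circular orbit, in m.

Convert the energy: K = 15.9 keV = 2.54×10^-15 J.
v = √(2K/m) = √(2·2.54×10^-15/1.67×10^-27) = 1.75×10^6 m/s.
r = mv/(qB) = (1.67×10^-27)(1.75×10^6) / [(1×1.60×10^-19)(1.94×10^-3)] = 9.39 m.

r ≈ 9.39 m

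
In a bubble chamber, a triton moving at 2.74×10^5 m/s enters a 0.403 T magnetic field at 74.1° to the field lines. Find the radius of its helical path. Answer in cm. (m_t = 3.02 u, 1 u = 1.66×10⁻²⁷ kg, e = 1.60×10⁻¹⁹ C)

Only the perpendicular component v⊥ = v sin74.1° = 2.64×10^5 m/s is bent by the field.
r = m v⊥ /(qB) = (5.01×10^-27)(2.64×10^5) / [(1×1.60×10^-19)(0.403)] = 0.0205 m.

r ≈ 2.05 cm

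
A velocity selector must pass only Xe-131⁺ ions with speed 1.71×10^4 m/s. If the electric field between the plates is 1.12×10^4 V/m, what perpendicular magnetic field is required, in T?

B ≈ 0.655 T

qE = qvB ⇒ B = E/v = (1.12×10^4) / (1.71×10^4) = 0.655 T.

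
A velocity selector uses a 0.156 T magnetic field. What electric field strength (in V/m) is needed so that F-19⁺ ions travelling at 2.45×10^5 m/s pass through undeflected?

qE = qvB ⇒ E = vB = (2.45×10^5)(0.156) = 3.82×10^4 V/m.

E ≈ 3.82×10^4 V/m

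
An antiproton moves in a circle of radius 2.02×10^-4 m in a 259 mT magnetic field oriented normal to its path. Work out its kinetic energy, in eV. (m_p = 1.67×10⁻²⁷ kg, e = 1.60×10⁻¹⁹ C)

K ≈ 0.131 eV

v = qBr/m = (1×1.60×10^-19)(0.259)(2.02×10^-4) / (1.67×10^-27) = 5010 m/s.
K = ½mv² = 0.5·(1.67×10^-27)·(5010)² = 2.10×10^-20 J = 0.131 eV.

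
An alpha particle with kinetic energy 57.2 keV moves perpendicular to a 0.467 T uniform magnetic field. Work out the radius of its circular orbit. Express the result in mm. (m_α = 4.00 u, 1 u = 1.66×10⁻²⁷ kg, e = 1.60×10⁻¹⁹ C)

Convert the energy: K = 57.2 keV = 9.15×10^-15 J.
v = √(2K/m) = √(2·9.15×10^-15/6.64×10^-27) = 1.66×10^6 m/s.
r = mv/(qB) = (6.64×10^-27)(1.66×10^6) / [(2×1.60×10^-19)(0.467)] = 0.0738 m.

r ≈ 73.8 mm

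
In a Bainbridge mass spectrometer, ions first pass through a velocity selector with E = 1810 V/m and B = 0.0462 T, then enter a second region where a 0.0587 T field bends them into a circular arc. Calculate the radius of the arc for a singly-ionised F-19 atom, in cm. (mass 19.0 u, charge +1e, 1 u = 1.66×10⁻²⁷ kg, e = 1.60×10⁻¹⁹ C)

r ≈ 13.2 cm

The selector passes v = E/B = 1810/0.0462 = 3.92×10^4 m/s.
In the deflection region, r = mv/(qB₂) = (3.15×10^-26)(3.92×10^4) / [(1×1.60×10^-19)(0.0587)] = 0.132 m.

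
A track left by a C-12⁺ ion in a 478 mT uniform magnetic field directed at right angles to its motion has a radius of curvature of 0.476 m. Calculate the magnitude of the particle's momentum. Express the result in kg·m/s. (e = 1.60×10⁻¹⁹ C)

Since qvB = mv²/r, the momentum p = mv = qBr.
p = (1×1.60×10^-19)(0.478)(0.476) = 3.64×10^-20 kg·m/s.

p ≈ 3.64×10^-20 kg·m/s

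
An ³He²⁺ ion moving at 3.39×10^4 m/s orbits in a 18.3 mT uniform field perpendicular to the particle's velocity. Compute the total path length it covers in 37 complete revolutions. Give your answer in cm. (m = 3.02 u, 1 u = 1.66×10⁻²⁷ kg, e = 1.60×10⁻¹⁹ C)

r = mv/(qB) = 0.0290 m, so one revolution covers 2πr = 0.182 m.
In 37 revolutions: L = 37·2πr = 6.75 m.

L ≈ 675 cm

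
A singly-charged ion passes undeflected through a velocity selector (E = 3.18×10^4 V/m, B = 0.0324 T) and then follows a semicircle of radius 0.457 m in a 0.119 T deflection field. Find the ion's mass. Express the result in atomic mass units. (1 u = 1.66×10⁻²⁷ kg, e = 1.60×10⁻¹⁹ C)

v = E/B₁ = 9.81×10^5 m/s.
From r = mv/(qB₂), m = qB₂r/v = (1×1.60×10^-19)(0.119)(0.457) / (9.81×10^5) = 8.87×10^-27 kg.
In atomic mass units: m = 8.87×10^-27 / 1.66×10^-27 = 5.34 u.

m ≈ 5.34 u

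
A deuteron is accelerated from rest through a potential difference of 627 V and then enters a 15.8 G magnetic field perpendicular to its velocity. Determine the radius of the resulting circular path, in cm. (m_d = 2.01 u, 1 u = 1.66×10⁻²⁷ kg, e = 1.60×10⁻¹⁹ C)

r ≈ 324 cm

The kinetic energy gained is K = qV = (1×1.60×10^-19)(627) = 1.00×10^-16 J.
v = √(2K/m) = 2.45×10^5 m/s.
r = mv/(qB) = (3.34×10^-27)(2.45×10^5) / [(1×1.60×10^-19)(1.58×10^-3)] = 3.24 m.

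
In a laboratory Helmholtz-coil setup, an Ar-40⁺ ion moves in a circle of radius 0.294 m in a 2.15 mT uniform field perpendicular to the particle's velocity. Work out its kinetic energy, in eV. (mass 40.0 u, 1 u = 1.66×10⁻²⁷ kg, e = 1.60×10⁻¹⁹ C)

K ≈ 0.481 eV

v = qBr/m = (1×1.60×10^-19)(2.15×10^-3)(0.294) / (6.64×10^-26) = 1520 m/s.
K = ½mv² = 0.5·(6.64×10^-26)·(1520)² = 7.70×10^-20 J = 0.481 eV.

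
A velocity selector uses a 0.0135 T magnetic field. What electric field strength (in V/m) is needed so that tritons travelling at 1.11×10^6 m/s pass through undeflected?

qE = qvB ⇒ E = vB = (1.11×10^6)(0.0135) = 1.50×10^4 V/m.

E ≈ 1.50×10^4 V/m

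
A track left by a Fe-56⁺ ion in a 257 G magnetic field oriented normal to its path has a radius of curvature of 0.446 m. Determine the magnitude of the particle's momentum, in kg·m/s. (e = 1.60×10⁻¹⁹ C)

Since qvB = mv²/r, the momentum p = mv = qBr.
p = (1×1.60×10^-19)(0.0257)(0.446) = 1.83×10^-21 kg·m/s.

p ≈ 1.83×10^-21 kg·m/s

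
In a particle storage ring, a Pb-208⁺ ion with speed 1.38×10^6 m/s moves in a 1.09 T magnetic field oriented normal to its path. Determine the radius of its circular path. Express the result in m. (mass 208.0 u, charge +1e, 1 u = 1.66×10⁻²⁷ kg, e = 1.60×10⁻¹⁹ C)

r ≈ 2.73 m

The magnetic force provides the centripetal force: qvB = mv²/r, so r = mv/(qB).
r = (3.45×10^-25 kg)(1.38×10^6 m/s) / [(1×1.60×10^-19 C)(1.09 T)] = 2.73 m.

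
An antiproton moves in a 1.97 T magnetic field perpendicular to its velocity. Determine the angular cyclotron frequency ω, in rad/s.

ω ≈ 1.89×10^8 rad/s

ω = qB/m = (1×1.60×10^-19)(1.97) / (1.67×10^-27) = 1.89×10^8 rad/s.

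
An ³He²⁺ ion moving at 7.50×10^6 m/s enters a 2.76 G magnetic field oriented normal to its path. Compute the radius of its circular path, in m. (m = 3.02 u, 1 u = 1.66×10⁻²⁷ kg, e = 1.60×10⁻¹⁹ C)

r ≈ 426 m

The magnetic force provides the centripetal force: qvB = mv²/r, so r = mv/(qB).
r = (5.01×10^-27 kg)(7.50×10^6 m/s) / [(2×1.60×10^-19 C)(2.76×10^-4 T)] = 426 m.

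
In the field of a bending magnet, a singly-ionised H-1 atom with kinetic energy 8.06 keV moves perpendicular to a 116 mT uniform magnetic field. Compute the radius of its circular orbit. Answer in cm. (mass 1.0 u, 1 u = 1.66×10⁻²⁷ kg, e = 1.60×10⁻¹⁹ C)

r ≈ 11.1 cm

Convert the energy: K = 8.06 keV = 1.29×10^-15 J.
v = √(2K/m) = √(2·1.29×10^-15/1.66×10^-27) = 1.25×10^6 m/s.
r = mv/(qB) = (1.66×10^-27)(1.25×10^6) / [(1×1.60×10^-19)(0.116)] = 0.111 m.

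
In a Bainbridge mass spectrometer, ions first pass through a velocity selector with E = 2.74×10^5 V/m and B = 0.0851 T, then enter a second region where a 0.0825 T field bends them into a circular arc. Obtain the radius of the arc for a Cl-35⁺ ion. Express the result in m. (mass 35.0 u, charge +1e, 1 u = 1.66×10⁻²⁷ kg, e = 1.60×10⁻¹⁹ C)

r ≈ 14.2 m

The selector passes v = E/B = 2.74×10^5/0.0851 = 3.22×10^6 m/s.
In the deflection region, r = mv/(qB₂) = (5.81×10^-26)(3.22×10^6) / [(1×1.60×10^-19)(0.0825)] = 14.2 m.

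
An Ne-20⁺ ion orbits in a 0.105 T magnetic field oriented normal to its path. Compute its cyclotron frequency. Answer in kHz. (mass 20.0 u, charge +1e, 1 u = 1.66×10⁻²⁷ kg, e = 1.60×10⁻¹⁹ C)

f ≈ 80.5 kHz

f = qB/(2πm) = (1×1.60×10^-19)(0.105) / [2π(3.32×10^-26)] = 8.05×10^4 Hz.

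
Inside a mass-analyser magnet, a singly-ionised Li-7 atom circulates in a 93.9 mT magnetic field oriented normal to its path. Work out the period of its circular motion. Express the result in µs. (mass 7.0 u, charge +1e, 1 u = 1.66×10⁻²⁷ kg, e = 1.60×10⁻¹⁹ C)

The cyclotron period is independent of speed: T = 2πm/(qB).
T = 2π(1.16×10^-26) / [(1×1.60×10^-19)(0.0939)] = 4.86×10^-6 s.

T ≈ 4.86 µs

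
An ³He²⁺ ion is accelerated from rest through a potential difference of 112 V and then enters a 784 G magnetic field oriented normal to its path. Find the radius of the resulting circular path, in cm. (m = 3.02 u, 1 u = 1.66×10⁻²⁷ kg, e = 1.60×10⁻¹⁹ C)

r ≈ 2.39 cm

The kinetic energy gained is K = qV = (2×1.60×10^-19)(112) = 3.58×10^-17 J.
v = √(2K/m) = 1.20×10^5 m/s.
r = mv/(qB) = (5.01×10^-27)(1.20×10^5) / [(2×1.60×10^-19)(0.0784)] = 0.0239 m.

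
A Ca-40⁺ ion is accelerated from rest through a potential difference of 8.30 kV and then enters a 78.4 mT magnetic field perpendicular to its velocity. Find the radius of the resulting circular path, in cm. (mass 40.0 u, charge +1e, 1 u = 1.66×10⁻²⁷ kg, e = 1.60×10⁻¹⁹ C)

The kinetic energy gained is K = qV = (1×1.60×10^-19)(8300) = 1.33×10^-15 J.
v = √(2K/m) = 2.00×10^5 m/s.
r = mv/(qB) = (6.64×10^-26)(2.00×10^5) / [(1×1.60×10^-19)(0.0784)] = 1.06 m.

r ≈ 106 cm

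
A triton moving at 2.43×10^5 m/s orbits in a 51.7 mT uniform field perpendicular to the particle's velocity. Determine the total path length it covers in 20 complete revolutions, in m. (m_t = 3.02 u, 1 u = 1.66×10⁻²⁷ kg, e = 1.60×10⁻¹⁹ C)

r = mv/(qB) = 0.147 m, so one revolution covers 2πr = 0.925 m.
In 20 revolutions: L = 20·2πr = 18.5 m.

L ≈ 18.5 m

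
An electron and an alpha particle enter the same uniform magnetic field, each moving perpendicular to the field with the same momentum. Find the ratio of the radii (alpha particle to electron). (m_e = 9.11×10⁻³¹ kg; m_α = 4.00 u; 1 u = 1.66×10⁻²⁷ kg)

r = p/(qB) ⇒ at equal p, r ∝ 1/q.
r_{alpha particle}/r_{electron} = 0.500.

ratio ≈ 0.500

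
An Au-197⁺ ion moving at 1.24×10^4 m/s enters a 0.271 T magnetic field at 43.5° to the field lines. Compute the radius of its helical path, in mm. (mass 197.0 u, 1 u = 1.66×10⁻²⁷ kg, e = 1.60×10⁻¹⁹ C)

r ≈ 64.4 mm

Only the perpendicular component v⊥ = v sin43.5° = 8540 m/s is bent by the field.
r = m v⊥ /(qB) = (3.27×10^-25)(8540) / [(1×1.60×10^-19)(0.271)] = 0.0644 m.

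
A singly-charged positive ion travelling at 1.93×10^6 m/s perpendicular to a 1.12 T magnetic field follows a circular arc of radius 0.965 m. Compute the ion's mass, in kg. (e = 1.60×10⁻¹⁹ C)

qvB = mv²/r ⇒ m = qBr/v.
m = (1×1.60×10^-19)(1.12)(0.965) / (1.93×10^6) = 8.96×10^-26 kg.

m ≈ 8.96×10^-26 kg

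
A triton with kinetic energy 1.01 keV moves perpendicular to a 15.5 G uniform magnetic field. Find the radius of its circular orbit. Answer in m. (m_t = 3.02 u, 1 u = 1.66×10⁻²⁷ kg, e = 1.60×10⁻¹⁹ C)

r ≈ 5.13 m

Convert the energy: K = 1.01 keV = 1.62×10^-16 J.
v = √(2K/m) = √(2·1.62×10^-16/5.01×10^-27) = 2.54×10^5 m/s.
r = mv/(qB) = (5.01×10^-27)(2.54×10^5) / [(1×1.60×10^-19)(1.55×10^-3)] = 5.13 m.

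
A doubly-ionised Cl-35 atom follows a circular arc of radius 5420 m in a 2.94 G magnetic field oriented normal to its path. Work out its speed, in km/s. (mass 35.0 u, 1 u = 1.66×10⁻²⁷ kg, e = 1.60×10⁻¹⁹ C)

From qvB = mv²/r, v = qBr/m.
v = (2×1.60×10^-19)(2.94×10^-4)(5420) / (5.81×10^-26) = 8.78×10^6 m/s.

v ≈ 8780 km/s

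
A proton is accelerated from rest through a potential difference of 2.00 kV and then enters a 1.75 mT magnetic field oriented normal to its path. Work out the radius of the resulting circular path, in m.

r ≈ 3.69 m

The kinetic energy gained is K = qV = (1×1.60×10^-19)(2000) = 3.20×10^-16 J.
v = √(2K/m) = 6.19×10^5 m/s.
r = mv/(qB) = (1.67×10^-27)(6.19×10^5) / [(1×1.60×10^-19)(1.75×10^-3)] = 3.69 m.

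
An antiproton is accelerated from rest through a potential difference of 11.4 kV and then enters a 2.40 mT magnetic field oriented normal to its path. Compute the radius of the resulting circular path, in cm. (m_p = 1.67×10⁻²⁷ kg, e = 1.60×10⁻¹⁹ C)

r ≈ 643 cm

The kinetic energy gained is K = qV = (1×1.60×10^-19)(1.14×10^4) = 1.82×10^-15 J.
v = √(2K/m) = 1.48×10^6 m/s.
r = mv/(qB) = (1.67×10^-27)(1.48×10^6) / [(1×1.60×10^-19)(2.40×10^-3)] = 6.43 m.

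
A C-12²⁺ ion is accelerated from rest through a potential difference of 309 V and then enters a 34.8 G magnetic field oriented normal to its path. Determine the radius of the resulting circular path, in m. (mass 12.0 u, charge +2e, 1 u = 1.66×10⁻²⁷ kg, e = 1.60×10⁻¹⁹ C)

The kinetic energy gained is K = qV = (2×1.60×10^-19)(309) = 9.89×10^-17 J.
v = √(2K/m) = 9.96×10^4 m/s.
r = mv/(qB) = (1.99×10^-26)(9.96×10^4) / [(2×1.60×10^-19)(3.48×10^-3)] = 1.78 m.

r ≈ 1.78 m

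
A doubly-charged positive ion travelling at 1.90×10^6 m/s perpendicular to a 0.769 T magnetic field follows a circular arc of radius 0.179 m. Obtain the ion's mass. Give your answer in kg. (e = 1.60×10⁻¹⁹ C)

qvB = mv²/r ⇒ m = qBr/v.
m = (2×1.60×10^-19)(0.769)(0.179) / (1.90×10^6) = 2.32×10^-26 kg.

m ≈ 2.32×10^-26 kg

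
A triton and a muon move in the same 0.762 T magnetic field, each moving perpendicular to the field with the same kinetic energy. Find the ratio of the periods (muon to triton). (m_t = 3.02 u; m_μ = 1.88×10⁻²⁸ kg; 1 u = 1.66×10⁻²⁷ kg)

T = 2πm/(qB) is independent of speed, so T₂/T₁ = (m₂/q₂)/(m₁/q₁).
T_{muon}/T_{triton} = (1.88×10^-28/1e) / (5.01×10^-27/1e) = 0.0375.

ratio ≈ 0.0375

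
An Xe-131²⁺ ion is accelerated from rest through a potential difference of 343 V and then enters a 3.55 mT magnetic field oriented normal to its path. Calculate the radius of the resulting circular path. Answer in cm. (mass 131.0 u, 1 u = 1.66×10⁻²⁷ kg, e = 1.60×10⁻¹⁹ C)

r ≈ 608 cm

The kinetic energy gained is K = qV = (2×1.60×10^-19)(343) = 1.10×10^-16 J.
v = √(2K/m) = 3.18×10^4 m/s.
r = mv/(qB) = (2.17×10^-25)(3.18×10^4) / [(2×1.60×10^-19)(3.55×10^-3)] = 6.08 m.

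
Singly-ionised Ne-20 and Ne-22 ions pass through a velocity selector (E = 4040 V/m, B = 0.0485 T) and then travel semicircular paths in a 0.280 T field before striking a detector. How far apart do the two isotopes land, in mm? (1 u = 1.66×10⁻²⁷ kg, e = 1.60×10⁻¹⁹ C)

Both emerge at v = E/B₁ = 8.33×10^4 m/s.
r = mv/(qB₂), so r₁ = 0.06173 m and r₂ = 0.06790 m, giving Δr = 6.17×10^-3 m.
After a semicircle each ion lands a diameter 2r from the entry slit, so the separation is 2Δr = 0.0123 m.

Δd ≈ 12.3 mm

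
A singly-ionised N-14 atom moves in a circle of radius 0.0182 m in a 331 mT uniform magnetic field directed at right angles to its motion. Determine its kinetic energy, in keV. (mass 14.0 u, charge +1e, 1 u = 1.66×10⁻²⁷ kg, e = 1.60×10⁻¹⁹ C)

v = qBr/m = (1×1.60×10^-19)(0.331)(0.0182) / (2.32×10^-26) = 4.15×10^4 m/s.
K = ½mv² = 0.5·(2.32×10^-26)·(4.15×10^4)² = 2.00×10^-17 J = 0.125 keV.

K ≈ 0.125 keV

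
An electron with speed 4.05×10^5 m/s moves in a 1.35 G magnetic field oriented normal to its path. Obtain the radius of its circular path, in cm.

The magnetic force provides the centripetal force: qvB = mv²/r, so r = mv/(qB).
r = (9.11×10^-31 kg)(4.05×10^5 m/s) / [(1×1.60×10^-19 C)(1.35×10^-4 T)] = 0.0171 m.

r ≈ 1.71 cm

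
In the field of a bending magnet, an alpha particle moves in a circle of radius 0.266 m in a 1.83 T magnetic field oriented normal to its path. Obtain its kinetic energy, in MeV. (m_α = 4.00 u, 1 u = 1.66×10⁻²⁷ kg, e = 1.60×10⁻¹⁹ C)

v = qBr/m = (2×1.60×10^-19)(1.83)(0.266) / (6.64×10^-27) = 2.35×10^7 m/s.
K = ½mv² = 0.5·(6.64×10^-27)·(2.35×10^7)² = 1.83×10^-12 J = 11.4 MeV.

K ≈ 11.4 MeV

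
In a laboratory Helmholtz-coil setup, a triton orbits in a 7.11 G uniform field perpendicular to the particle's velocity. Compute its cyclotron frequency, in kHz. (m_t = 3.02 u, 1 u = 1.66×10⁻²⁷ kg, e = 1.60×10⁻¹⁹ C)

f = qB/(2πm) = (1×1.60×10^-19)(7.11×10^-4) / [2π(5.01×10^-27)] = 3610 Hz.

f ≈ 3.61 kHz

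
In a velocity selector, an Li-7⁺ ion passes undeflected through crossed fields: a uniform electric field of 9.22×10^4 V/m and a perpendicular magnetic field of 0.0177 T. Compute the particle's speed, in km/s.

v ≈ 5210 km/s

For zero net force, qE = qvB, so v = E/B.
v = (9.22×10^4) / (0.0177) = 5.21×10^6 m/s.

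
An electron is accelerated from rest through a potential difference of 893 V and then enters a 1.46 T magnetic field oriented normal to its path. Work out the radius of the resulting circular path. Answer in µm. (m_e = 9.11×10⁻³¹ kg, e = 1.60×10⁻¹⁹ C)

r ≈ 69.1 µm

The kinetic energy gained is K = qV = (1×1.60×10^-19)(893) = 1.43×10^-16 J.
v = √(2K/m) = 1.77×10^7 m/s.
r = mv/(qB) = (9.11×10^-31)(1.77×10^7) / [(1×1.60×10^-19)(1.46)] = 6.91×10^-5 m.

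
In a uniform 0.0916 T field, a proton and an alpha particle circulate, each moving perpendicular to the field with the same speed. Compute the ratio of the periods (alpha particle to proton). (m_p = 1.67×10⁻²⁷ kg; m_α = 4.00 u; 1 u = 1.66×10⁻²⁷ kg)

T = 2πm/(qB) is independent of speed, so T₂/T₁ = (m₂/q₂)/(m₁/q₁).
T_{alpha particle}/T_{proton} = (6.64×10^-27/2e) / (1.67×10^-27/1e) = 1.99.

ratio ≈ 1.99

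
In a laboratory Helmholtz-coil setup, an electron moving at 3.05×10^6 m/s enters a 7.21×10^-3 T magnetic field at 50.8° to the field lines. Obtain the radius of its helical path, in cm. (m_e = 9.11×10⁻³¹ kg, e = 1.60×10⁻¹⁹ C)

Only the perpendicular component v⊥ = v sin50.8° = 2.36×10^6 m/s is bent by the field.
r = m v⊥ /(qB) = (9.11×10^-31)(2.36×10^6) / [(1×1.60×10^-19)(7.21×10^-3)] = 1.87×10^-3 m.

r ≈ 0.187 cm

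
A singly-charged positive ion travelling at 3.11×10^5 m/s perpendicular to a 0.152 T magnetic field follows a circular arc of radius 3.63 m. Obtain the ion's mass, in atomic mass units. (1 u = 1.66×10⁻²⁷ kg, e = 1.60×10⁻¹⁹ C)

m ≈ 171 u

qvB = mv²/r ⇒ m = qBr/v.
m = (1×1.60×10^-19)(0.152)(3.63) / (3.11×10^5) = 2.84×10^-25 kg = 171 u.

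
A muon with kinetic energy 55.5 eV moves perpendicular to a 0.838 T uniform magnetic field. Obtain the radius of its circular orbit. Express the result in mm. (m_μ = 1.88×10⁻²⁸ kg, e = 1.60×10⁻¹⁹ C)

Convert the energy: K = 55.5 eV = 8.88×10^-18 J.
v = √(2K/m) = √(2·8.88×10^-18/1.88×10^-28) = 3.07×10^5 m/s.
r = mv/(qB) = (1.88×10^-28)(3.07×10^5) / [(1×1.60×10^-19)(0.838)] = 4.31×10^-4 m.

r ≈ 0.431 mm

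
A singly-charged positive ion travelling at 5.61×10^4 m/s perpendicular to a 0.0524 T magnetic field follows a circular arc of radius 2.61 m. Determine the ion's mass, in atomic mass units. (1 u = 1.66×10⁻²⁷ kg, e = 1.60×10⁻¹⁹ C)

m ≈ 235 u

qvB = mv²/r ⇒ m = qBr/v.
m = (1×1.60×10^-19)(0.0524)(2.61) / (5.61×10^4) = 3.90×10^-25 kg = 235 u.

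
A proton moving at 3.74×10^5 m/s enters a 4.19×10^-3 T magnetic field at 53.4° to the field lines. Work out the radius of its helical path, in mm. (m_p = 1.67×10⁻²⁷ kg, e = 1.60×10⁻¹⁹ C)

r ≈ 748 mm

Only the perpendicular component v⊥ = v sin53.4° = 3.00×10^5 m/s is bent by the field.
r = m v⊥ /(qB) = (1.67×10^-27)(3.00×10^5) / [(1×1.60×10^-19)(4.19×10^-3)] = 0.748 m.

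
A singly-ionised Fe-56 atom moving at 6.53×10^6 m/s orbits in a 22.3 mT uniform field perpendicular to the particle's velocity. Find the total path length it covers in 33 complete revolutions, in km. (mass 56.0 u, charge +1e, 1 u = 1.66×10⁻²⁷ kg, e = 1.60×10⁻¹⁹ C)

r = mv/(qB) = 170 m, so one revolution covers 2πr = 1070 m.
In 33 revolutions: L = 33·2πr = 3.53×10^4 m.

L ≈ 35.3 km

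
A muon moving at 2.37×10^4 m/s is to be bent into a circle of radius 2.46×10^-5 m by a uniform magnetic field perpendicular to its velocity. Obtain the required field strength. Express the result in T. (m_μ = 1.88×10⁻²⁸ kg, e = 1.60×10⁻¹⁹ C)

qvB = mv²/r gives B = mv/(qr).
B = (1.88×10^-28)(2.37×10^4) / [(1×1.60×10^-19)(2.46×10^-5)] = 1.13 T.

B ≈ 1.13 T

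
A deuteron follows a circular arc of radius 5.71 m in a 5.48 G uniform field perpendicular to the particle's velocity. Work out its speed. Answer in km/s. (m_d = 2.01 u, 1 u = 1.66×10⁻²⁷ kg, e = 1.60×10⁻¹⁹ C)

From qvB = mv²/r, v = qBr/m.
v = (1×1.60×10^-19)(5.48×10^-4)(5.71) / (3.34×10^-27) = 1.50×10^5 m/s.

v ≈ 150 km/s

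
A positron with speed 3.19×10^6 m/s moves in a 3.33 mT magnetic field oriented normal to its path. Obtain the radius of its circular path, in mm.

The magnetic force provides the centripetal force: qvB = mv²/r, so r = mv/(qB).
r = (9.11×10^-31 kg)(3.19×10^6 m/s) / [(1×1.60×10^-19 C)(3.33×10^-3 T)] = 5.45×10^-3 m.

r ≈ 5.45 mm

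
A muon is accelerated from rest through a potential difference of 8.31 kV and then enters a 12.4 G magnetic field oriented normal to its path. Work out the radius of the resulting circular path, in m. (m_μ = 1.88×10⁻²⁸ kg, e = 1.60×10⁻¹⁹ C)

r ≈ 3.56 m

The kinetic energy gained is K = qV = (1×1.60×10^-19)(8310) = 1.33×10^-15 J.
v = √(2K/m) = 3.76×10^6 m/s.
r = mv/(qB) = (1.88×10^-28)(3.76×10^6) / [(1×1.60×10^-19)(1.24×10^-3)] = 3.56 m.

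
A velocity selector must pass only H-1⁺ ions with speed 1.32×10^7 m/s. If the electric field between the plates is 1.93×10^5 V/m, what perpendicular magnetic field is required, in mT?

qE = qvB ⇒ B = E/v = (1.93×10^5) / (1.32×10^7) = 0.0146 T.

B ≈ 14.6 mT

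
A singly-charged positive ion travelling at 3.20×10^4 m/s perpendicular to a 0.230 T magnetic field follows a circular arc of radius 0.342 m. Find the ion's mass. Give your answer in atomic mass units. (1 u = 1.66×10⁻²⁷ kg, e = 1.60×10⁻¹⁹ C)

m ≈ 237 u

qvB = mv²/r ⇒ m = qBr/v.
m = (1×1.60×10^-19)(0.230)(0.342) / (3.20×10^4) = 3.93×10^-25 kg = 237 u.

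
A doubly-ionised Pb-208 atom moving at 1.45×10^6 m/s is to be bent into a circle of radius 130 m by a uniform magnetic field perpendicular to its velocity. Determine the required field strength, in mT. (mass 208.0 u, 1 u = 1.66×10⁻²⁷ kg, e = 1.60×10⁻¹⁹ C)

B ≈ 12.0 mT

qvB = mv²/r gives B = mv/(qr).
B = (3.45×10^-25)(1.45×10^6) / [(2×1.60×10^-19)(130)] = 0.0120 T.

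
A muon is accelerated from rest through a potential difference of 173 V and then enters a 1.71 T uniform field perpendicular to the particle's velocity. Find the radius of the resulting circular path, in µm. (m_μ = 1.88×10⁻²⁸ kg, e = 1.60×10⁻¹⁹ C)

r ≈ 373 µm

The kinetic energy gained is K = qV = (1×1.60×10^-19)(173) = 2.77×10^-17 J.
v = √(2K/m) = 5.43×10^5 m/s.
r = mv/(qB) = (1.88×10^-28)(5.43×10^5) / [(1×1.60×10^-19)(1.71)] = 3.73×10^-4 m.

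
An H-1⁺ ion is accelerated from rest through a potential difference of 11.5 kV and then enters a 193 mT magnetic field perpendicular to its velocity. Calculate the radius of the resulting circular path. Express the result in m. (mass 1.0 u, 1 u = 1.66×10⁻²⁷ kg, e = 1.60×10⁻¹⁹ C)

The kinetic energy gained is K = qV = (1×1.60×10^-19)(1.15×10^4) = 1.84×10^-15 J.
v = √(2K/m) = 1.49×10^6 m/s.
r = mv/(qB) = (1.66×10^-27)(1.49×10^6) / [(1×1.60×10^-19)(0.193)] = 0.0800 m.

r ≈ 0.0800 m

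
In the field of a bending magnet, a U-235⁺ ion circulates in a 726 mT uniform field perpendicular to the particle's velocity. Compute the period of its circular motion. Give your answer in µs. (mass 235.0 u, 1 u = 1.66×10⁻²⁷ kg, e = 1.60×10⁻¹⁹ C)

T ≈ 21.1 µs

The cyclotron period is independent of speed: T = 2πm/(qB).
T = 2π(3.90×10^-25) / [(1×1.60×10^-19)(0.726)] = 2.11×10^-5 s.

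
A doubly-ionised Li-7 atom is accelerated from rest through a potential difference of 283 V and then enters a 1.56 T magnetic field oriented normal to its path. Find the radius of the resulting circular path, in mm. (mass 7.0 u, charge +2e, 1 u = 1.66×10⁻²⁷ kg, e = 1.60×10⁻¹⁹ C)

r ≈ 2.91 mm

The kinetic energy gained is K = qV = (2×1.60×10^-19)(283) = 9.06×10^-17 J.
v = √(2K/m) = 1.25×10^5 m/s.
r = mv/(qB) = (1.16×10^-26)(1.25×10^5) / [(2×1.60×10^-19)(1.56)] = 2.91×10^-3 m.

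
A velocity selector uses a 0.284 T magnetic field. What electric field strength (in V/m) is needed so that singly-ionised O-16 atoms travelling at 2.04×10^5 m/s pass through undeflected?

E ≈ 5.79×10^4 V/m

qE = qvB ⇒ E = vB = (2.04×10^5)(0.284) = 5.79×10^4 V/m.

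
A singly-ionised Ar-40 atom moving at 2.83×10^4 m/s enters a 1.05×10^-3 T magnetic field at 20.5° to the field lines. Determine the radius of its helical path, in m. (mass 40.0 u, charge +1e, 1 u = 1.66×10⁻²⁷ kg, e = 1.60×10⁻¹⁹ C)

r ≈ 3.92 m

Only the perpendicular component v⊥ = v sin20.5° = 9910 m/s is bent by the field.
r = m v⊥ /(qB) = (6.64×10^-26)(9910) / [(1×1.60×10^-19)(1.05×10^-3)] = 3.92 m.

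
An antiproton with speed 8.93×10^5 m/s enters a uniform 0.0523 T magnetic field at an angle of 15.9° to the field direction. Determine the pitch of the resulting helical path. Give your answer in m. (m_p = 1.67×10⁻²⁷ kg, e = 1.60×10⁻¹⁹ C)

pitch ≈ 1.08 m

The velocity component along B is v∥ = v cos15.9° = 8.59×10^5 m/s.
The cyclotron period T = 2πm/(qB) = 1.25×10^-6 s is set by m, q, B alone.
Pitch = v∥·T = (8.59×10^5)(1.25×10^-6) = 1.08 m.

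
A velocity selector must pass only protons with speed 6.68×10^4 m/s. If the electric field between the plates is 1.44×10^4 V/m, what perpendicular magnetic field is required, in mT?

qE = qvB ⇒ B = E/v = (1.44×10^4) / (6.68×10^4) = 0.216 T.

B ≈ 216 mT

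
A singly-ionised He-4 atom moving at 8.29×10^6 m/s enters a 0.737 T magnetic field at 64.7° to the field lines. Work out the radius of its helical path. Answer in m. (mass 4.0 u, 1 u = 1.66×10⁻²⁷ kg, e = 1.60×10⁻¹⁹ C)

Only the perpendicular component v⊥ = v sin64.7° = 7.49×10^6 m/s is bent by the field.
r = m v⊥ /(qB) = (6.64×10^-27)(7.49×10^6) / [(1×1.60×10^-19)(0.737)] = 0.422 m.

r ≈ 0.422 m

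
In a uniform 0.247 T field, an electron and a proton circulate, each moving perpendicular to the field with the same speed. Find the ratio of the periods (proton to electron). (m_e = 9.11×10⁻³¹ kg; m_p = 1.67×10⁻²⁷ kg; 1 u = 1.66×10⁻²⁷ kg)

ratio ≈ 1830

T = 2πm/(qB) is independent of speed, so T₂/T₁ = (m₂/q₂)/(m₁/q₁).
T_{proton}/T_{electron} = (1.67×10^-27/1e) / (9.11×10^-31/1e) = 1830.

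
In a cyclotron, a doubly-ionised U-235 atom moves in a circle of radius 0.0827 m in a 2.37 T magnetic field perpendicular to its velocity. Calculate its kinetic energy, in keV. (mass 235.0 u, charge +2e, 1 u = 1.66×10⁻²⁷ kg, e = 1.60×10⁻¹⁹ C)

v = qBr/m = (2×1.60×10^-19)(2.37)(0.0827) / (3.90×10^-25) = 1.61×10^5 m/s.
K = ½mv² = 0.5·(3.90×10^-25)·(1.61×10^5)² = 5.04×10^-15 J = 31.5 keV.

K ≈ 31.5 keV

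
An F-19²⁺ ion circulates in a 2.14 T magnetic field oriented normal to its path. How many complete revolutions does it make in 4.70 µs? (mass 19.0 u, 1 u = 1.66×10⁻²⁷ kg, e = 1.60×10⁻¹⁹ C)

T = 2πm/(qB) = 2π(3.154×10^-26) / [(2×1.60×10^-19)(2.14)] = 2.8939×10^-7 s.
N = t/T = 4.70×10^-6 / 2.8939×10^-7 ≈ 16.24, so 16 complete revolutions.

N = 16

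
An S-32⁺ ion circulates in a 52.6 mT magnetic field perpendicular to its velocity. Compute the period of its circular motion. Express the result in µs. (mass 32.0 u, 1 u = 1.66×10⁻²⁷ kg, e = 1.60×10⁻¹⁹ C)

The cyclotron period is independent of speed: T = 2πm/(qB).
T = 2π(5.31×10^-26) / [(1×1.60×10^-19)(0.0526)] = 3.97×10^-5 s.

T ≈ 39.7 µs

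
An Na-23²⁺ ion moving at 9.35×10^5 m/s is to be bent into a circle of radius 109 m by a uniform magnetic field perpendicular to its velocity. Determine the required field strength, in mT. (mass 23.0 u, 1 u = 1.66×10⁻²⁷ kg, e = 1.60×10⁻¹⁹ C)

B ≈ 1.02 mT

qvB = mv²/r gives B = mv/(qr).
B = (3.82×10^-26)(9.35×10^5) / [(2×1.60×10^-19)(109)] = 1.02×10^-3 T.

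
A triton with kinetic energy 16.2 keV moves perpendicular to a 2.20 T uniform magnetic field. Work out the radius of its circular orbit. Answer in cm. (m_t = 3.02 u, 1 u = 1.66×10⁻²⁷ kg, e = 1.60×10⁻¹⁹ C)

r ≈ 1.45 cm

Convert the energy: K = 16.2 keV = 2.59×10^-15 J.
v = √(2K/m) = √(2·2.59×10^-15/5.01×10^-27) = 1.02×10^6 m/s.
r = mv/(qB) = (5.01×10^-27)(1.02×10^6) / [(1×1.60×10^-19)(2.20)] = 0.0145 m.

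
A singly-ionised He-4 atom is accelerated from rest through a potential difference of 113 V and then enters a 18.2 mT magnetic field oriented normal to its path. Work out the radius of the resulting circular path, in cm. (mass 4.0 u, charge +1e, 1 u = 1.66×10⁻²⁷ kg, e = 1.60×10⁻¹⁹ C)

r ≈ 16.8 cm

The kinetic energy gained is K = qV = (1×1.60×10^-19)(113) = 1.81×10^-17 J.
v = √(2K/m) = 7.38×10^4 m/s.
r = mv/(qB) = (6.64×10^-27)(7.38×10^4) / [(1×1.60×10^-19)(0.0182)] = 0.168 m.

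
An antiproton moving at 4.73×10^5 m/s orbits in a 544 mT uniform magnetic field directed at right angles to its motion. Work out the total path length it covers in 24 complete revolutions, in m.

r = mv/(qB) = 9.08×10^-3 m, so one revolution covers 2πr = 0.0570 m.
In 24 revolutions: L = 24·2πr = 1.37 m.

L ≈ 1.37 m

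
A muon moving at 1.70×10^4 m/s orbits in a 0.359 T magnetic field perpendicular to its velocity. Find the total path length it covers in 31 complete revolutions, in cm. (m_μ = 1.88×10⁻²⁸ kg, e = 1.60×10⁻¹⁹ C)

L ≈ 1.08 cm

r = mv/(qB) = 5.56×10^-5 m, so one revolution covers 2πr = 3.50×10^-4 m.
In 31 revolutions: L = 31·2πr = 0.0108 m.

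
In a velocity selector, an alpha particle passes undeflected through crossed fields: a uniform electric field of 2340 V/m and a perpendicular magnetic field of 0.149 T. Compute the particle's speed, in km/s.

v ≈ 15.7 km/s

For zero net force, qE = qvB, so v = E/B.
v = (2340) / (0.149) = 1.57×10^4 m/s.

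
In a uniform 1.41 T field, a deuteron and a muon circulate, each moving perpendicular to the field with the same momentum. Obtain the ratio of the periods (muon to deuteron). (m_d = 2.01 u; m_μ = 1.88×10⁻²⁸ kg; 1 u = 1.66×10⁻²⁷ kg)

ratio ≈ 0.0563

T = 2πm/(qB) is independent of speed, so T₂/T₁ = (m₂/q₂)/(m₁/q₁).
T_{muon}/T_{deuteron} = (1.88×10^-28/1e) / (3.34×10^-27/1e) = 0.0563.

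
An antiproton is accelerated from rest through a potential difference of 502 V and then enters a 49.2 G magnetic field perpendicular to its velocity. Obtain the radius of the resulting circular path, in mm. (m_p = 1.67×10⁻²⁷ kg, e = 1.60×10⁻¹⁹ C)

r ≈ 658 mm

The kinetic energy gained is K = qV = (1×1.60×10^-19)(502) = 8.03×10^-17 J.
v = √(2K/m) = 3.10×10^5 m/s.
r = mv/(qB) = (1.67×10^-27)(3.10×10^5) / [(1×1.60×10^-19)(4.92×10^-3)] = 0.658 m.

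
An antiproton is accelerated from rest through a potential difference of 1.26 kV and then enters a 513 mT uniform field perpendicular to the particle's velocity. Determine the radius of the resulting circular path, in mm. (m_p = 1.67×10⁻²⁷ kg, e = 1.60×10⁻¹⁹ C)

The kinetic energy gained is K = qV = (1×1.60×10^-19)(1260) = 2.02×10^-16 J.
v = √(2K/m) = 4.91×10^5 m/s.
r = mv/(qB) = (1.67×10^-27)(4.91×10^5) / [(1×1.60×10^-19)(0.513)] = 10.00×10^-3 m.

r ≈ 10.00 mm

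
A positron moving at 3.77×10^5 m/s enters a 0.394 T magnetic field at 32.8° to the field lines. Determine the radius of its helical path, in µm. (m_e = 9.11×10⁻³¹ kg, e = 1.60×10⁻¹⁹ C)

Only the perpendicular component v⊥ = v sin32.8° = 2.04×10^5 m/s is bent by the field.
r = m v⊥ /(qB) = (9.11×10^-31)(2.04×10^5) / [(1×1.60×10^-19)(0.394)] = 2.95×10^-6 m.

r ≈ 2.95 µm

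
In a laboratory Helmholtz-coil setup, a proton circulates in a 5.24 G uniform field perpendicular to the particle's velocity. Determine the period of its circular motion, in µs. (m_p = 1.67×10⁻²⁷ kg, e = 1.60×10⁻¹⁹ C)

The cyclotron period is independent of speed: T = 2πm/(qB).
T = 2π(1.67×10^-27) / [(1×1.60×10^-19)(5.24×10^-4)] = 1.25×10^-4 s.

T ≈ 125 µs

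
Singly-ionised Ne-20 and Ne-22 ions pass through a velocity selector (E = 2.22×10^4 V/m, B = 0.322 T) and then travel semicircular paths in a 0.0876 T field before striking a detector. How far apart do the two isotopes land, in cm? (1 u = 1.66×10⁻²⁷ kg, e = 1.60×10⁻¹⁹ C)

Both emerge at v = E/B₁ = 6.89×10^4 m/s.
r = mv/(qB₂), so r₁ = 0.1633 m and r₂ = 0.1796 m, giving Δr = 0.0163 m.
After a semicircle each ion lands a diameter 2r from the entry slit, so the separation is 2Δr = 0.0327 m.

Δd ≈ 3.27 cm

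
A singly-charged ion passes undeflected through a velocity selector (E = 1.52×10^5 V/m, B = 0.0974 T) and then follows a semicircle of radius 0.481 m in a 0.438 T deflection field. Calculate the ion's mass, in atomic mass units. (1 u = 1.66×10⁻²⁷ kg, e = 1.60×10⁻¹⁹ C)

v = E/B₁ = 1.56×10^6 m/s.
From r = mv/(qB₂), m = qB₂r/v = (1×1.60×10^-19)(0.438)(0.481) / (1.56×10^6) = 2.16×10^-26 kg.
In atomic mass units: m = 2.16×10^-26 / 1.66×10^-27 = 13.0 u.

m ≈ 13.0 u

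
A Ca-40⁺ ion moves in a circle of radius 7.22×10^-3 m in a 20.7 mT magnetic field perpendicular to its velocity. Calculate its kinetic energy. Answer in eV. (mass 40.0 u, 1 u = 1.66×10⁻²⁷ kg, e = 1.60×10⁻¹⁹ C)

K ≈ 0.0269 eV

v = qBr/m = (1×1.60×10^-19)(0.0207)(7.22×10^-3) / (6.64×10^-26) = 360 m/s.
K = ½mv² = 0.5·(6.64×10^-26)·(360)² = 4.31×10^-21 J = 0.0269 eV.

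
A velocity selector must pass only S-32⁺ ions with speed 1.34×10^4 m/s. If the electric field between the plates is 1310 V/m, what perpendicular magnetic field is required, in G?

B ≈ 978 G

qE = qvB ⇒ B = E/v = (1310) / (1.34×10^4) = 0.0978 T.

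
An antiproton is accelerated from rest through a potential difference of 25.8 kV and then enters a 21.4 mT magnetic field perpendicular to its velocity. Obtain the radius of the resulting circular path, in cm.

The kinetic energy gained is K = qV = (1×1.60×10^-19)(2.58×10^4) = 4.13×10^-15 J.
v = √(2K/m) = 2.22×10^6 m/s.
r = mv/(qB) = (1.67×10^-27)(2.22×10^6) / [(1×1.60×10^-19)(0.0214)] = 1.08 m.

r ≈ 108 cm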